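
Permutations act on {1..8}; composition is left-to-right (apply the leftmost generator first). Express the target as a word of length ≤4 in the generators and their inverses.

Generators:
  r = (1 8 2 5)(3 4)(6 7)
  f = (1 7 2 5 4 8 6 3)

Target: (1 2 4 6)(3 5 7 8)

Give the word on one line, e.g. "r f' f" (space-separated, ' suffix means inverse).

  after r: (1 8 2 5)(3 4)(6 7)
  after r: (1 2)(5 8)
  after r: (1 5 2 8)(3 4)(6 7)
  after f': (1 2 4 6)(3 5 7 8)

r r r f'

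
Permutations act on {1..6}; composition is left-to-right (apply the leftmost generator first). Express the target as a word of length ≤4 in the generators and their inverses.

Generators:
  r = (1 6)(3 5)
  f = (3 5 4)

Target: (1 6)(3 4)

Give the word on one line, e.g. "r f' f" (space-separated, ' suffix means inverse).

  after f: (3 5 4)
  after r: (1 6)(4 5)
  after f': (1 6)(3 4)

f r f'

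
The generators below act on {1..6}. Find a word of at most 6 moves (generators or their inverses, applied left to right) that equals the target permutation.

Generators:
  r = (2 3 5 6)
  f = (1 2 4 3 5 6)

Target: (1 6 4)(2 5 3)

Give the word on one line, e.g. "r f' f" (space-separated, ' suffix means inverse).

  after f: (1 2 4 3 5 6)
  after r: (1 3 6)(2 4 5)
  after f: (1 5 4 6 2 3)
  after f: (1 6 4)(2 5 3)

f r f f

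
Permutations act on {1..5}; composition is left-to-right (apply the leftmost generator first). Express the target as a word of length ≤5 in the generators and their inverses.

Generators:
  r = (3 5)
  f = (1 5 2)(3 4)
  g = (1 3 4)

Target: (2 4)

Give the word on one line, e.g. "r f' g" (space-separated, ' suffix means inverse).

f' r f

  after f': (1 2 5)(3 4)
  after r: (1 2 3 4 5)
  after f: (2 4)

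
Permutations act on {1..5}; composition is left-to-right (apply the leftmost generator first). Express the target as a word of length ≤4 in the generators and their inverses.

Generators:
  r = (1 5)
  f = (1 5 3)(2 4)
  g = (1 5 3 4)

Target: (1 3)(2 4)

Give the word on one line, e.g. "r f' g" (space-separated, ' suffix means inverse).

  after r': (1 5)
  after f: (1 3)(2 4)

r' f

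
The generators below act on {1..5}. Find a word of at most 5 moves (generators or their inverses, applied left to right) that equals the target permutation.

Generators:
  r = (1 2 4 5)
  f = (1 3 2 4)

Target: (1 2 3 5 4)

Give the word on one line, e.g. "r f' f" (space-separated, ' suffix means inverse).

r' f r r

  after r': (1 5 4 2)
  after f: (1 5)(2 3)
  after r: (2 3 4 5)
  after r: (1 2 3 5 4)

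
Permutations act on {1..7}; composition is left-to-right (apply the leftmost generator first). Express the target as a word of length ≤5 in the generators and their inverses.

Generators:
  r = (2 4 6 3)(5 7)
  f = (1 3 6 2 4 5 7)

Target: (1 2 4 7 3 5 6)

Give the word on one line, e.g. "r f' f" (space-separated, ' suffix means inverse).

r' f f f

  after r': (2 3 6 4)(5 7)
  after f: (1 3 2 6 5)
  after f: (1 6 7)(3 4 5)
  after f: (1 2 4 7 3 5 6)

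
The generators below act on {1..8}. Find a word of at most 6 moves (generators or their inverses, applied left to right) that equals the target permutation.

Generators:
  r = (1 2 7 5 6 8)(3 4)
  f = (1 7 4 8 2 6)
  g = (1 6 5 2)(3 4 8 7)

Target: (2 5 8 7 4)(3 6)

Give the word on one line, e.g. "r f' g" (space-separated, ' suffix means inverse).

f' r f r f'

  after f': (1 6 2 8 4 7)
  after r: (1 8 3 4 5 6 7 2)
  after f: (1 2 7 6 4 5)(3 8)
  after r: (1 7 8 4 6 3)(2 5)
  after f': (2 5 8 7 4)(3 6)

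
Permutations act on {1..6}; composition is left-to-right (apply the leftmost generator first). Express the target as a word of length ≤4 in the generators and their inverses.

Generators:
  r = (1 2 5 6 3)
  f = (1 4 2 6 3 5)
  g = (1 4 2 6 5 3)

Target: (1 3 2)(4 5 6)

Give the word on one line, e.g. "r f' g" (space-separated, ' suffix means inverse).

f' f'

  after f': (1 5 3 6 2 4)
  after f': (1 3 2)(4 5 6)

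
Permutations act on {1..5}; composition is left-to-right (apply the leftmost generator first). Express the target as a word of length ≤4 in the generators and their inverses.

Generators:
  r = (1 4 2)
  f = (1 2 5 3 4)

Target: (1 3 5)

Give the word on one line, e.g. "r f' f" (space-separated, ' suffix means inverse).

r f' r

  after r: (1 4 2)
  after f': (1 3 5 2 4)
  after r: (1 3 5)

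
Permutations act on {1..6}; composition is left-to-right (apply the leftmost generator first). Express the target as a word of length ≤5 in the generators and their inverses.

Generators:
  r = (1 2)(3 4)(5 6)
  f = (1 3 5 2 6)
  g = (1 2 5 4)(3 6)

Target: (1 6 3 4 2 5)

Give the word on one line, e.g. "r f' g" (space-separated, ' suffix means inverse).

f g r f' g'

  after f: (1 3 5 2 6)
  after g: (1 6 2 3 4)
  after r: (1 5 6)(2 4)
  after f': (1 3)(2 4 5)
  after g': (1 6 3 4 2 5)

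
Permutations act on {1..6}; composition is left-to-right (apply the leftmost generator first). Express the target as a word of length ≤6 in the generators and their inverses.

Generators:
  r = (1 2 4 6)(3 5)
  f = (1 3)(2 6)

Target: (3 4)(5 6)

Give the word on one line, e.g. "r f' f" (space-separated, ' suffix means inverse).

f' r' f r f'

  after f': (1 3)(2 6)
  after r': (1 5 3 6)(2 4)
  after f: (1 5)(2 4 6 3)
  after r: (1 3 4)(2 6 5)
  after f': (3 4)(5 6)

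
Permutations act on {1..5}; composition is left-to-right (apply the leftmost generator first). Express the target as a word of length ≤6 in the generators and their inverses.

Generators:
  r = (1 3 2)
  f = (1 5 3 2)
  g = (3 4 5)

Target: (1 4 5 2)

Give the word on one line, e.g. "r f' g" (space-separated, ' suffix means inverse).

r f r' g r'

  after r: (1 3 2)
  after f: (1 2 5 3)
  after r': (1 3 2 5)
  after g: (1 4 5)(2 3)
  after r': (1 4 5 2)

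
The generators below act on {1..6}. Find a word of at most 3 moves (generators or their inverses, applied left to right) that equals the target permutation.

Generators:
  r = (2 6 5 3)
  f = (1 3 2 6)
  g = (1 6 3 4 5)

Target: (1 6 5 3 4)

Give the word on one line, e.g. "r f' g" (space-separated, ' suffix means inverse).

  after g: (1 6 3 4 5)
  after r': (1 2 3 4 6 5)
  after f: (1 6 5 3 4)

g r' f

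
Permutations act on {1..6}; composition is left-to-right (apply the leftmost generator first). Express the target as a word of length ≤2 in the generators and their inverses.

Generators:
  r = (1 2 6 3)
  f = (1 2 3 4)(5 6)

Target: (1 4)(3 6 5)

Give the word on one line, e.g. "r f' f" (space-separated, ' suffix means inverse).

  after f': (1 4 3 2)(5 6)
  after r: (1 4)(3 6 5)

f' r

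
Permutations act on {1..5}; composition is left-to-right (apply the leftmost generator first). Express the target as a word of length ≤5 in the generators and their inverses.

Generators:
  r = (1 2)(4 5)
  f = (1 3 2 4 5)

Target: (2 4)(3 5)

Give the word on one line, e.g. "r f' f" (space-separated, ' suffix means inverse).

  after r': (1 2)(4 5)
  after f': (1 3)(2 5)
  after f': (2 4)(3 5)

r' f' f'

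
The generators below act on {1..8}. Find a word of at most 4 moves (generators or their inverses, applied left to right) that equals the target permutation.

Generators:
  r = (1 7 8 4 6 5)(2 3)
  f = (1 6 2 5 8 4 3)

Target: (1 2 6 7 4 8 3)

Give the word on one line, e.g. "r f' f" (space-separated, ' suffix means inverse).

f f r r

  after f: (1 6 2 5 8 4 3)
  after f: (1 2 8 3 6 5 4)
  after r: (1 3 5 6)(2 4 7 8)
  after r: (1 2 6 7 4 8 3)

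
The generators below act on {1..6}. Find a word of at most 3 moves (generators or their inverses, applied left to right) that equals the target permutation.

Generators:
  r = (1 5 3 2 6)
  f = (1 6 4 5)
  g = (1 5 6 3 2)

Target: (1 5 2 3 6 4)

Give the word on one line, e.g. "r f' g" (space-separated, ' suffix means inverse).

  after f: (1 6 4 5)
  after g': (1 5 2 3 6 4)

f g'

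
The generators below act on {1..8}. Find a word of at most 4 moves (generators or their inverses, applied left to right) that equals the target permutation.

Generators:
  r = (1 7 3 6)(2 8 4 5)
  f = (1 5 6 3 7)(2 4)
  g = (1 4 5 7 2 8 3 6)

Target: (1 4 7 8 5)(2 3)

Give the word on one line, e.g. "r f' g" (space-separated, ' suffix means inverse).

  after f: (1 5 6 3 7)(2 4)
  after f: (1 6 7 5 3)
  after r: (2 8 4 5 6 3 7)
  after g: (1 4 7 8 5)(2 3)

f f r g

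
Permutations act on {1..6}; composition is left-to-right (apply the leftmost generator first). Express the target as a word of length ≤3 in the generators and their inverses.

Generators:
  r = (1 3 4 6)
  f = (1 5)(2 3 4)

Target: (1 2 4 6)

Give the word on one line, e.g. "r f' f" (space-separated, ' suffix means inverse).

  after r: (1 3 4 6)
  after f: (1 4 6 5)(2 3)
  after f: (1 2 4 6)

r f f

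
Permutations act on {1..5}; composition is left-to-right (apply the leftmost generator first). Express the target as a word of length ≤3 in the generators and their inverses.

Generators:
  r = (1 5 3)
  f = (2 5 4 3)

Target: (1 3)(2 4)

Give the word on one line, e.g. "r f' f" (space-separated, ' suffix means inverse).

f f r'

  after f: (2 5 4 3)
  after f: (2 4)(3 5)
  after r': (1 3)(2 4)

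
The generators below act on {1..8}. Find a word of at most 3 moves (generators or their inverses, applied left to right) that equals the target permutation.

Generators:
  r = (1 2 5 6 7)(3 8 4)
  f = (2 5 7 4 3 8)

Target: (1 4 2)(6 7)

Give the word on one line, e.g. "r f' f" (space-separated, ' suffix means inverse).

r' f

  after r': (1 7 6 5 2)(3 4 8)
  after f: (1 4 2)(6 7)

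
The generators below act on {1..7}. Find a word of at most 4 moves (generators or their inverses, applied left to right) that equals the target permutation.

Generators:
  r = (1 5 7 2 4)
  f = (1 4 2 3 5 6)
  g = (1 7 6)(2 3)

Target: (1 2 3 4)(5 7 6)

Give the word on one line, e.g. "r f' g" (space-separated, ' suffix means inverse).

  after g: (1 7 6)(2 3)
  after r: (1 2 3 4)(5 7 6)

g r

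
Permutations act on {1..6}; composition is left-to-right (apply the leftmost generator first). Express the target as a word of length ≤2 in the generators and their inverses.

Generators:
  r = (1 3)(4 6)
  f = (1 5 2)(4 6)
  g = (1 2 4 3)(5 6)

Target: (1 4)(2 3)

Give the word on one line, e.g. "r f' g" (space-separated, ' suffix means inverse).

g g

  after g: (1 2 4 3)(5 6)
  after g: (1 4)(2 3)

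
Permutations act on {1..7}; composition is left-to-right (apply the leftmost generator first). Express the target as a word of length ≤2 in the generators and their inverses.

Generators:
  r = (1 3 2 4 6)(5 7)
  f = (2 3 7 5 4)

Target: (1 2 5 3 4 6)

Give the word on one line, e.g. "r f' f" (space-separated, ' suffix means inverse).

r f'

  after r: (1 3 2 4 6)(5 7)
  after f': (1 2 5 3 4 6)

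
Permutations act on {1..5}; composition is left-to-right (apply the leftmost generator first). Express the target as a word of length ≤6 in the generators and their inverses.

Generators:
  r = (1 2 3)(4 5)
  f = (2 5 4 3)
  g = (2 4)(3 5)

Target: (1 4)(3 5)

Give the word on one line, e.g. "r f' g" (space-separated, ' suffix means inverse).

  after f': (2 3 4 5)
  after f': (2 4)(3 5)
  after r': (1 3 4)(2 5)
  after f': (1 4)(3 5)

f' f' r' f'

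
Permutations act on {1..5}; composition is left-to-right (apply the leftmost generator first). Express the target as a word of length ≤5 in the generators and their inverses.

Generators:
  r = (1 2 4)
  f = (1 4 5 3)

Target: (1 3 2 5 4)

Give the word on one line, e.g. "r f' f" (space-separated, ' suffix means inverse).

r' f f r'

  after r': (1 4 2)
  after f: (1 5 3)(2 4)
  after f: (1 3 4 2 5)
  after r': (1 3 2 5 4)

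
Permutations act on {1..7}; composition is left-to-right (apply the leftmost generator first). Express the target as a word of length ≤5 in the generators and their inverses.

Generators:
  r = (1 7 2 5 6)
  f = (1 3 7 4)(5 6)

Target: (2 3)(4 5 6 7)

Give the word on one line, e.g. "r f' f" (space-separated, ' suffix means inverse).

  after r': (1 6 5 2 7)
  after f': (1 5 2 3)(4 7)
  after r: (1 6)(2 3 7 4)
  after r: (2 3)(4 5 6 7)

r' f' r r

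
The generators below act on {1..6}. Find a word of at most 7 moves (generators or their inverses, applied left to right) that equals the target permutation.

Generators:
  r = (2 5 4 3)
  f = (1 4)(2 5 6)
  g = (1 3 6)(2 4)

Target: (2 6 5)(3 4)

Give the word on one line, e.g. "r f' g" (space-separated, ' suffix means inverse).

  after g': (1 6 3)(2 4)
  after f': (1 5 2)(3 4 6)
  after r': (1 2)(3 5)(4 6)
  after r': (1 3 2)(4 6 5)
  after g': (2 6 5)(3 4)

g' f' r' r' g'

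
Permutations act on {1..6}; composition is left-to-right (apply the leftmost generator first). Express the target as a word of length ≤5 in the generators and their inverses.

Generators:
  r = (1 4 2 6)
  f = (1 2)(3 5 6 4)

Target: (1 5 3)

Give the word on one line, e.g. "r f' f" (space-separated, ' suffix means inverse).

r' f' r'

  after r': (1 6 2 4)
  after f': (1 5 3 4 2 6)
  after r': (1 5 3)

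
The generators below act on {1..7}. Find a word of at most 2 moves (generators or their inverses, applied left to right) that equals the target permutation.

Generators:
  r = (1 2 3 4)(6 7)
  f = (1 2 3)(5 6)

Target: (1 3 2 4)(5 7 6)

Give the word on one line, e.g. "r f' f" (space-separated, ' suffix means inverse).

  after f: (1 2 3)(5 6)
  after r: (1 3 2 4)(5 7 6)

f r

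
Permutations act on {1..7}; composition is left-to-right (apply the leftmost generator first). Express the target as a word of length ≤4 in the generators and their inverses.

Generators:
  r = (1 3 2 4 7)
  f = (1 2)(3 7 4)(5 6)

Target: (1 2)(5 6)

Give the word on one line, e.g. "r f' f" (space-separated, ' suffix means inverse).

f f f

  after f: (1 2)(3 7 4)(5 6)
  after f: (3 4 7)
  after f: (1 2)(5 6)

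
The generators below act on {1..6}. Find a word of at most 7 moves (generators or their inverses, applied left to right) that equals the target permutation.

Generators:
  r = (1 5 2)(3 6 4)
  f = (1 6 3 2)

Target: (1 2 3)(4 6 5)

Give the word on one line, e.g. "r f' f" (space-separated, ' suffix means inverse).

  after f': (1 2 3 6)
  after r: (2 6 5)(3 4)
  after r: (1 5)(2 4 6)
  after f: (1 5 6)(2 4 3)
  after r: (1 2 3)(4 6 5)

f' r r f r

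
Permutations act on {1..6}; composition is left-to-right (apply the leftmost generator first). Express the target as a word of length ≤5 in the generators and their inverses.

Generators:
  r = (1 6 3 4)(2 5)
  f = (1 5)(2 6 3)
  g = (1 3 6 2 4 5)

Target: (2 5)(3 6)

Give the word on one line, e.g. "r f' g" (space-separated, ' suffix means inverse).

r f' r' g

  after r: (1 6 3 4)(2 5)
  after f': (1 2)(3 4 5)
  after r': (1 5 6)(2 4)
  after g: (2 5)(3 6)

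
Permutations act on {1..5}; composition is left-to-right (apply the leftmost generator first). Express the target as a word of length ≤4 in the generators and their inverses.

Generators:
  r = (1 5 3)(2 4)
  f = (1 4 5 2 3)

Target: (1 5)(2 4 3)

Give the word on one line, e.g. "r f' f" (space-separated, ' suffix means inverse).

  after f': (1 3 2 5 4)
  after r: (2 3 4 5)
  after f: (1 4 2)(3 5)
  after f: (1 5)(2 4 3)

f' r f f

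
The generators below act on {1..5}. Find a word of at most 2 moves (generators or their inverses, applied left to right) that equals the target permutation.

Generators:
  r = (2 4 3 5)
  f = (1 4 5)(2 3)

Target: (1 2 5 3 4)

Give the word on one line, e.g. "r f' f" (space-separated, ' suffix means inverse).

  after f': (1 5 4)(2 3)
  after r: (1 2 5 3 4)

f' r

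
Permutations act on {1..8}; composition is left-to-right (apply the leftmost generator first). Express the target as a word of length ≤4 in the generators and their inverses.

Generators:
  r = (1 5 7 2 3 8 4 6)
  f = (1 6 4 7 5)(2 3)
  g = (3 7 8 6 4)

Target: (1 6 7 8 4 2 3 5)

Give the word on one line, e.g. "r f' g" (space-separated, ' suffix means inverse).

  after g: (3 7 8 6 4)
  after f: (1 6 7 8 4 2 3 5)

g f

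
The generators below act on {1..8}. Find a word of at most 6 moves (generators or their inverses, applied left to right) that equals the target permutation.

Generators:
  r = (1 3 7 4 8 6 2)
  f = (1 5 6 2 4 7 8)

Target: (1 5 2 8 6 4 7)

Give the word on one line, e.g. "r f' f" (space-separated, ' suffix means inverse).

r f r' f r'

  after r: (1 3 7 4 8 6 2)
  after f: (1 3 8 2 5 6 4)
  after r': (2 5 8 6 7 3 4)
  after f: (1 5)(2 6 8)(3 7)
  after r': (1 5 2 8 6 4 7)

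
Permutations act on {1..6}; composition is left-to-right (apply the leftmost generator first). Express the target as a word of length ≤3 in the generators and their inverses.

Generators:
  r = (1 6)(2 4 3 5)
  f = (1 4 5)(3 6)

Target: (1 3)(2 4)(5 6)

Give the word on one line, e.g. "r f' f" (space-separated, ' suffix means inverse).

  after f: (1 4 5)(3 6)
  after r: (1 3)(2 4)(5 6)

f r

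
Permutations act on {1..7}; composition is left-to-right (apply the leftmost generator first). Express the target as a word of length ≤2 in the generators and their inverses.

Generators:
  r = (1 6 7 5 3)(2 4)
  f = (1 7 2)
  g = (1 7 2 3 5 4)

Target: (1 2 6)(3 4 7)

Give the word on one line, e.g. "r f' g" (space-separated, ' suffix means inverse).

  after g': (1 4 5 3 2 7)
  after r': (1 2 6)(3 4 7)

g' r'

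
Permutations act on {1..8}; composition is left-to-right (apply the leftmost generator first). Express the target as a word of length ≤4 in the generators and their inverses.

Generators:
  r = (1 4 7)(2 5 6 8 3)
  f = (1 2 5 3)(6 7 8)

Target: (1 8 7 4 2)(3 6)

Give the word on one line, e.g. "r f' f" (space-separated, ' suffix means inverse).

r' f

  after r': (1 7 4)(2 3 8 6 5)
  after f: (1 8 7 4 2)(3 6)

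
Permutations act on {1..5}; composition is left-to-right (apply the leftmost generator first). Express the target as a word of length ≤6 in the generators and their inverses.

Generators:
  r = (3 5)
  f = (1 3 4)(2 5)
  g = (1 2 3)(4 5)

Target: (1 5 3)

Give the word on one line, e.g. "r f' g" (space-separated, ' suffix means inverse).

r g r f

  after r: (3 5)
  after g: (1 2 3 4 5)
  after r: (1 2 5)(3 4)
  after f: (1 5 3)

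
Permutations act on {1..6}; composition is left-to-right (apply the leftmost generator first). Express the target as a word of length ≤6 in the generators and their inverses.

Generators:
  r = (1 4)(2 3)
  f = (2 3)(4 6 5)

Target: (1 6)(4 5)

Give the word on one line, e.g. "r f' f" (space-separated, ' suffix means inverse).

  after f: (2 3)(4 6 5)
  after r': (1 4 6 5)
  after f: (1 6 4 5)(2 3)
  after r: (1 6)(4 5)

f r' f r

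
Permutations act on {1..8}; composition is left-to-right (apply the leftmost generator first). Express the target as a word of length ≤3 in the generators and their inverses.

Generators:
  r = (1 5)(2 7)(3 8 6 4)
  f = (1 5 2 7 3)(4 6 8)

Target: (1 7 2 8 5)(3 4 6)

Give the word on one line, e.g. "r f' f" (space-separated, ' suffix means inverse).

  after r': (1 5)(2 7)(3 4 6 8)
  after f: (1 2 3 6 4 8)
  after r: (1 7 2 8 5)(3 4 6)

r' f r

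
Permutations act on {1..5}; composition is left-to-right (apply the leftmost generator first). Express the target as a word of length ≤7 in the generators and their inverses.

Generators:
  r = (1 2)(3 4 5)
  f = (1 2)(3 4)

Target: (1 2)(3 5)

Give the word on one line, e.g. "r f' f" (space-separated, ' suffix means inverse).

f' r r r r

  after f': (1 2)(3 4)
  after r: (3 5)
  after r: (1 2)(4 5)
  after r: (3 4)
  after r: (1 2)(3 5)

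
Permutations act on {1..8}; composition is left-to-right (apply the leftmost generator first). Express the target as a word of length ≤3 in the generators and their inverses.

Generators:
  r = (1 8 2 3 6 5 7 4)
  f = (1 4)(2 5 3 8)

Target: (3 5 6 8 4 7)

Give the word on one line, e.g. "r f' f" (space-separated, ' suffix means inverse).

r' f

  after r': (1 4 7 5 6 3 2 8)
  after f: (3 5 6 8 4 7)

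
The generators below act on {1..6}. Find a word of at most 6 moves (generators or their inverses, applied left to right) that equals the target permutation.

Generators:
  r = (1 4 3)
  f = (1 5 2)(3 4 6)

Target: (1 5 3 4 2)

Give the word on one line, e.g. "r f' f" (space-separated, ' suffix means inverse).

f f r' r' f'

  after f: (1 5 2)(3 4 6)
  after f: (1 2 5)(3 6 4)
  after r': (1 2 5 3 6)
  after r': (1 2 5 4)(3 6)
  after f': (1 5 3 4 2)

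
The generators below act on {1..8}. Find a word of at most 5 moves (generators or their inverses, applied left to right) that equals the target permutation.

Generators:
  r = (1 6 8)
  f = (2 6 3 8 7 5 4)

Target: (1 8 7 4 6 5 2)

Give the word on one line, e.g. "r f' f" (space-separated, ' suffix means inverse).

  after r: (1 6 8)
  after f: (1 3 8)(2 6 7 5 4)
  after r': (1 3 6 7 5 4 2)
  after f: (1 8 7 4 6 5 2)

r f r' f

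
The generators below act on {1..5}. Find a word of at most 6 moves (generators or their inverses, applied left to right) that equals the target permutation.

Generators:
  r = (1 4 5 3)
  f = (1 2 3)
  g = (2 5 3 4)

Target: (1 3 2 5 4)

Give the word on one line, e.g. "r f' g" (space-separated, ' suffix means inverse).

  after f': (1 3 2)
  after g': (1 5 2)(3 4)
  after f: (1 5 3 4)
  after g: (1 3 2 5 4)

f' g' f g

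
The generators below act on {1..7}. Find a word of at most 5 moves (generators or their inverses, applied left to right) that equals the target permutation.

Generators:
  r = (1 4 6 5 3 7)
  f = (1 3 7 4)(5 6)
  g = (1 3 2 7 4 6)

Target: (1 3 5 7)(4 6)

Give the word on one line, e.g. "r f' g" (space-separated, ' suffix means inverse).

  after r: (1 4 6 5 3 7)
  after f': (1 7 4 5)
  after r': (1 3 5 7)(4 6)

r f' r'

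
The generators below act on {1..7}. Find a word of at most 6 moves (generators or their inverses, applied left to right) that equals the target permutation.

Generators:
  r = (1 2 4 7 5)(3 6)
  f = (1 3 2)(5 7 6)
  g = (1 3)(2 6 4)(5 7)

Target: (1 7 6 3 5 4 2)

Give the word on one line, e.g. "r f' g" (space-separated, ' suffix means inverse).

  after g: (1 3)(2 6 4)(5 7)
  after r: (1 6 7)(2 3)
  after f: (1 5 7 3)
  after r': (1 7 6 3 5 4 2)

g r f r'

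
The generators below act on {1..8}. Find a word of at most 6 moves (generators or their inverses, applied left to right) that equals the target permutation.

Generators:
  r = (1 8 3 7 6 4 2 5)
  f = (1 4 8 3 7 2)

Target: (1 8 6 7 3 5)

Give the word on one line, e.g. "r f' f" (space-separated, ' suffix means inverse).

  after r: (1 8 3 7 6 4 2 5)
  after f': (1 4 7 6)(2 5)
  after r: (1 2)(3 7 4 6 8)
  after f: (2 4 6 3)(7 8)
  after r: (1 8 6 7 3 5)

r f' r f r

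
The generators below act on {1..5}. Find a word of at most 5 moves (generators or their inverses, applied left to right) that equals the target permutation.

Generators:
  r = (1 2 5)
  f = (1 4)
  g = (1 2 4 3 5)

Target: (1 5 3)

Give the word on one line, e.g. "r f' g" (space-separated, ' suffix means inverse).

  after g: (1 2 4 3 5)
  after r': (2 4 3)
  after g': (1 5 3)

g r' g'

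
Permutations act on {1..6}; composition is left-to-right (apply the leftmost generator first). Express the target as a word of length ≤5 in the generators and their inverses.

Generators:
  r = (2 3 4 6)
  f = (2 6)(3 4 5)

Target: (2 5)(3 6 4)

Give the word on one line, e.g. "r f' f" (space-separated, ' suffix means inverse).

  after f': (2 6)(3 5 4)
  after r: (3 5 6)
  after f: (2 6 4 5)
  after r': (2 4 5 6 3)
  after f: (2 5)(3 6 4)

f' r f r' f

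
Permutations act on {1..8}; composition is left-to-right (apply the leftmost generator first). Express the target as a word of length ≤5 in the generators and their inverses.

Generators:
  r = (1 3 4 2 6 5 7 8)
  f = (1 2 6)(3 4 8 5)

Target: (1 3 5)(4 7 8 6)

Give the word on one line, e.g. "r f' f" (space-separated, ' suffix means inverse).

  after f: (1 2 6)(3 4 8 5)
  after r': (1 4 7 5)(6 8)
  after f: (1 8)(2 6 5)(3 4 7)
  after f: (1 5 6 3 8 2)(4 7)
  after f: (1 3 5)(4 7 8 6)

f r' f f f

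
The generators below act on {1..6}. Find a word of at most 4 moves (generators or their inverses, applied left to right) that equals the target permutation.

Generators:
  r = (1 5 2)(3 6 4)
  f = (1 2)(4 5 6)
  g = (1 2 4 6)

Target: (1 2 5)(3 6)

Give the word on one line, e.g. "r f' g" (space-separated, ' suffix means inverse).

  after f: (1 2)(4 5 6)
  after g: (1 4 5)
  after f: (1 5 2)(4 6)
  after r: (1 2 5)(3 6)

f g f r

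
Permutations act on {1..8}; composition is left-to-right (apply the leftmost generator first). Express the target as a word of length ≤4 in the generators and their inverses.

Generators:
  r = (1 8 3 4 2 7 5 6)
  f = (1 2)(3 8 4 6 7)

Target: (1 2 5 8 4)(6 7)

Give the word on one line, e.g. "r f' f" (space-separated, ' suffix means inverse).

  after r': (1 6 5 7 2 4 3 8)
  after f: (1 7)(2 6 5 3 4 8)
  after r': (1 2 5 8 4)(6 7)

r' f r'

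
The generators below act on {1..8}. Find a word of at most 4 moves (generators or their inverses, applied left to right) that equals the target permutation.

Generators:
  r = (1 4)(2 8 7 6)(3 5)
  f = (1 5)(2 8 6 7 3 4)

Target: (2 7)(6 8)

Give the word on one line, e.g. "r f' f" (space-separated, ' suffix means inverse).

  after r': (1 4)(2 6 7 8)(3 5)
  after r': (2 7)(6 8)

r' r'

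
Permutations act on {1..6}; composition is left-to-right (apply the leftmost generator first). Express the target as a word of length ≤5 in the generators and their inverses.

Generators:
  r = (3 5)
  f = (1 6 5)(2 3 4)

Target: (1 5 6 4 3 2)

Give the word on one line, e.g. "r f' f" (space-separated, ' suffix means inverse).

f r f r' r'

  after f: (1 6 5)(2 3 4)
  after r: (1 6 3 4 2 5)
  after f: (1 5 6 4 3 2)
  after r': (1 3 2)(4 5 6)
  after r': (1 5 6 4 3 2)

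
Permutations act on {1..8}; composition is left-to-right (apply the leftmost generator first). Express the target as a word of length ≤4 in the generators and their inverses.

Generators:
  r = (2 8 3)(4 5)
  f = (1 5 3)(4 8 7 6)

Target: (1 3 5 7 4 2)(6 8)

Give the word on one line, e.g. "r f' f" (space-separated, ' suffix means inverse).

  after f: (1 5 3)(4 8 7 6)
  after r: (1 4 3)(2 8 7 6 5)
  after r: (1 5 8 7 6 4 2 3)
  after f: (1 3 5 7 4 2)(6 8)

f r r f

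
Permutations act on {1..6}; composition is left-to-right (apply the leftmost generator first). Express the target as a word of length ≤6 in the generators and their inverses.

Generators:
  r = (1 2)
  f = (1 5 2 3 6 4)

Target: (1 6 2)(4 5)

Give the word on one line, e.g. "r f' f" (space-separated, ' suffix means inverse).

f' f' f' r' f

  after f': (1 4 6 3 2 5)
  after f': (1 6 2)(3 5 4)
  after f': (1 3)(2 4)(5 6)
  after r': (1 3 2 4)(5 6)
  after f: (1 6 2)(4 5)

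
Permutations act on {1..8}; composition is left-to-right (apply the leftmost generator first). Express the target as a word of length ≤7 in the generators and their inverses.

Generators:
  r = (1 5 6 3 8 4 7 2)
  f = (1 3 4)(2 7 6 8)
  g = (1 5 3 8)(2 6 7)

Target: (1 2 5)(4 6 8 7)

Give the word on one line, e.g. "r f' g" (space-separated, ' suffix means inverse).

f' g f g' f

  after f': (1 4 3)(2 8 6 7)
  after g: (1 4 8 7 6 2)(3 5)
  after f: (2 3 5 4)(6 7 8)
  after g': (1 8 2 5 4 7 3)
  after f: (1 2 5)(4 6 8 7)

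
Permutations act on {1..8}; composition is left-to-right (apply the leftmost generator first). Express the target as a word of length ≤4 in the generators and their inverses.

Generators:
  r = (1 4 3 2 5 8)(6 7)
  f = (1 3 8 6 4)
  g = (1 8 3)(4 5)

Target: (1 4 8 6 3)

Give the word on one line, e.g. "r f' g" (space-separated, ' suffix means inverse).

  after g: (1 8 3)(4 5)
  after g: (1 3 8)
  after f': (4 6 8)
  after f': (1 4 8 6 3)

g g f' f'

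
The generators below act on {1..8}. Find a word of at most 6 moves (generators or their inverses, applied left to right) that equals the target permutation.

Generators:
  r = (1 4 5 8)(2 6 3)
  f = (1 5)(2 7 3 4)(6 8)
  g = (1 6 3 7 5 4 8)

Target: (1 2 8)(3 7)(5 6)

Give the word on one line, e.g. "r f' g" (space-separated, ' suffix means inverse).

  after g': (1 8 4 5 7 3 6)
  after f': (1 6 5 2 4)(3 8)
  after r': (1 2)(3 5)(4 8 6)
  after g': (1 2 8)(3 7)(5 6)

g' f' r' g'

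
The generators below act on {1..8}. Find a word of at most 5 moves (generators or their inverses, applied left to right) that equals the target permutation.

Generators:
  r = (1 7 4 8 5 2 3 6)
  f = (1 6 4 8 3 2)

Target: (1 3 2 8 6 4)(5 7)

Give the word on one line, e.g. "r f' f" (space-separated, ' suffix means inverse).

f' r f r

  after f': (1 2 3 8 4 6)
  after r: (1 3 5 2 6 7 4)
  after f: (1 2 4 6 7 8 3 5)
  after r: (1 3 2 8 6 4)(5 7)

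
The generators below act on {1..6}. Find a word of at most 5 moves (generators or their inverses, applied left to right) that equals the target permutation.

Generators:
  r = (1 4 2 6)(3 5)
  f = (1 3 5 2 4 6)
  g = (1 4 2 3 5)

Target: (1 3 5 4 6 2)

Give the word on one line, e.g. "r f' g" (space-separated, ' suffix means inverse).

  after r: (1 4 2 6)(3 5)
  after g': (2 6 5)
  after f: (1 3 5 4 6 2)

r g' f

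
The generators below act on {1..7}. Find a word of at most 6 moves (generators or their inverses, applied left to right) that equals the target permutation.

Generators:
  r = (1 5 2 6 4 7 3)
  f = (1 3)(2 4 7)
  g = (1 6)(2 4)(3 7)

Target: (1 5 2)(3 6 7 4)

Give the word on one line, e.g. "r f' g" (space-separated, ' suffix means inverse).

  after r: (1 5 2 6 4 7 3)
  after g: (1 5 4 3 6 2)
  after f: (1 5 7 2 3 6 4)
  after f: (1 5 2)(3 6 7 4)

r g f f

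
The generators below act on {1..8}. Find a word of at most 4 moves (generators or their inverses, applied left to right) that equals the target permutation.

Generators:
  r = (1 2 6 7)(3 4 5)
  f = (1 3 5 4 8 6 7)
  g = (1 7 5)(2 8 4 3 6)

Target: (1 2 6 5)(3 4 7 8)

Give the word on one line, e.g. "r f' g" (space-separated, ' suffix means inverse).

f' f' g f

  after f': (1 7 6 8 4 5 3)
  after f': (1 6 4 3 7 8 5)
  after g: (1 2 8)(3 5 7 4 6)
  after f: (1 2 6 5)(3 4 7 8)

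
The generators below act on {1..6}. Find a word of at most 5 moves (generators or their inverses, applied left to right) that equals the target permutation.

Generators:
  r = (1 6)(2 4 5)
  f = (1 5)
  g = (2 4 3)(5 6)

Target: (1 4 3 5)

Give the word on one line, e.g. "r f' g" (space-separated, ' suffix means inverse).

g f r'

  after g: (2 4 3)(5 6)
  after f: (1 5 6)(2 4 3)
  after r': (1 4 3 5)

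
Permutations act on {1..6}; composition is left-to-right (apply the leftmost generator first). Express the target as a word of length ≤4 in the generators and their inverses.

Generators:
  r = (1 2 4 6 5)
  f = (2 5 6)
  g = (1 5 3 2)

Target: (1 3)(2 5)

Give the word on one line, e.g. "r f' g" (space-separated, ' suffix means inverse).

g' g'

  after g': (1 2 3 5)
  after g': (1 3)(2 5)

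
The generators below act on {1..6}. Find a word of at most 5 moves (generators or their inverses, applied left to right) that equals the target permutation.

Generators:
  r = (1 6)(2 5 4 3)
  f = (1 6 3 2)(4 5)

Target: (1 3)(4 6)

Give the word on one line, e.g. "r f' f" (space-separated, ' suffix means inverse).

  after f': (1 2 3 6)(4 5)
  after r': (1 3)(2 4)
  after f: (1 2 5 4)(3 6)
  after r': (1 3)(4 6)

f' r' f r'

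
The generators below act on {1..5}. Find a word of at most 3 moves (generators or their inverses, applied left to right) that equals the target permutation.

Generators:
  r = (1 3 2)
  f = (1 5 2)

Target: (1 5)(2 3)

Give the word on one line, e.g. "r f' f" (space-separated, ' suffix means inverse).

  after f: (1 5 2)
  after r': (1 5 3)
  after r': (1 5)(2 3)

f r' r'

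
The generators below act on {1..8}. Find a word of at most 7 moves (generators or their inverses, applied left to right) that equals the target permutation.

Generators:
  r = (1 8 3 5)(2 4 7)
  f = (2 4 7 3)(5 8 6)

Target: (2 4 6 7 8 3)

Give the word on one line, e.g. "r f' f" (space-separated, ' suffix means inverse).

  after f': (2 3 7 4)(5 6 8)
  after f': (2 7)(3 4)(5 8 6)
  after r': (1 5)(2 4 8 6 3)
  after f: (1 8 5)(2 7 3 4 6)
  after r': (2 4 6 7 8 3)

f' f' r' f r'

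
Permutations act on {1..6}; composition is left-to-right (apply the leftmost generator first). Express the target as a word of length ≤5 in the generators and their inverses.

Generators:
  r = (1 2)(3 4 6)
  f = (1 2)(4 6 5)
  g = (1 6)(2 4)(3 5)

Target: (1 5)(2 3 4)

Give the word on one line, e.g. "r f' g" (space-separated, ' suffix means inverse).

f g r f' f'

  after f: (1 2)(4 6 5)
  after g: (1 4)(2 6 3 5)
  after r: (1 6 4 2 3 5)
  after f': (1 4)(2 3 6 5)
  after f': (1 5)(2 3 4)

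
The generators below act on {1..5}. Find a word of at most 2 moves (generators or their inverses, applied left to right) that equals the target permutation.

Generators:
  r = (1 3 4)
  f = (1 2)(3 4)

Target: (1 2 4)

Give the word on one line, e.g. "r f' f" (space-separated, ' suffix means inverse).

  after f: (1 2)(3 4)
  after r': (1 2 4)

f r'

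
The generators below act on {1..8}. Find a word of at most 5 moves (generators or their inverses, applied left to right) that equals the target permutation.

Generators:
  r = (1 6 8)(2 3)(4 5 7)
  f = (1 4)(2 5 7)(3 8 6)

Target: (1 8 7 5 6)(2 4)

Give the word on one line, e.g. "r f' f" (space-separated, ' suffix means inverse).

f f r f f

  after f: (1 4)(2 5 7)(3 8 6)
  after f: (2 7 5)(3 6 8)
  after r: (1 6)(2 4 5 3 8)
  after f: (1 3 6 4 7 2)(5 8)
  after f: (1 8 7 5 6)(2 4)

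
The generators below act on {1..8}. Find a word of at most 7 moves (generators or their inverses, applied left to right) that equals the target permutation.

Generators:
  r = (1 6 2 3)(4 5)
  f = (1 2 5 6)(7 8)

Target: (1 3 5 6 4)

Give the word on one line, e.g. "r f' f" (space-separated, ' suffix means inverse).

  after r': (1 3 2 6)(4 5)
  after f: (1 3 5 4 6 2)(7 8)
  after r': (1 2 3 4)(7 8)
  after f': (2 3 4 6 5)
  after r': (1 3 5 6 4)

r' f r' f' r'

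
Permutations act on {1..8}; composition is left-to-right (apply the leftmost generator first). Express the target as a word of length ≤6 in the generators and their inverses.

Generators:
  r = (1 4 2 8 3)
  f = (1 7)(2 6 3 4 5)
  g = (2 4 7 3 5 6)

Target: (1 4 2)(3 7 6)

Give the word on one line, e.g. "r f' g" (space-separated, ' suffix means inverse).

  after g: (2 4 7 3 5 6)
  after g: (2 7 5)(3 6 4)
  after f: (1 7 2)(5 6)
  after g': (1 4 2)(3 7 6)

g g f g'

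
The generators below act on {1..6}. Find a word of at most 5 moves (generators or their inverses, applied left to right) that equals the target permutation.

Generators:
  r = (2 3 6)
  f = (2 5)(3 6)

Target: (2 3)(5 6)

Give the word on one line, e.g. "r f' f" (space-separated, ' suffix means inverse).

  after r': (2 6 3)
  after r': (2 3 6)
  after f': (2 6 5)
  after r': (2 3)(5 6)

r' r' f' r'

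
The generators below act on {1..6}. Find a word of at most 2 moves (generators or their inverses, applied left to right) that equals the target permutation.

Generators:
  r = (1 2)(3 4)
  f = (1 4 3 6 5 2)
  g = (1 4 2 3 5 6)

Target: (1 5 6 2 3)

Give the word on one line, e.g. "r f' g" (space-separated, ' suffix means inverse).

g' f

  after g': (1 6 5 3 2 4)
  after f: (1 5 6 2 3)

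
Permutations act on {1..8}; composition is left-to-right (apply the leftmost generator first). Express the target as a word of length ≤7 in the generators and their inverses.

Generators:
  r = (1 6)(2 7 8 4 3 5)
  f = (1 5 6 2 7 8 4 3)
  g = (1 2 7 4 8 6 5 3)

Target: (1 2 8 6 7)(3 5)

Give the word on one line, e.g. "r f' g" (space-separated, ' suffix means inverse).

g' r g' f' r

  after g': (1 3 5 6 8 4 7 2)
  after r: (1 5)(2 6 4 8 3)
  after g': (1 6 7 2 8 5 3)
  after f': (1 5 4 8)(2 7 6)
  after r: (1 2 8 6 7)(3 5)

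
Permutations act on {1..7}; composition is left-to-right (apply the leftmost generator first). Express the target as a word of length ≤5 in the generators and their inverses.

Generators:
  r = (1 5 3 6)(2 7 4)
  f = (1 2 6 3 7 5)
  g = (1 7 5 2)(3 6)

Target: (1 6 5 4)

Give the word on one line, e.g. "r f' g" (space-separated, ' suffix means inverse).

  after r: (1 5 3 6)(2 7 4)
  after g: (1 2 5 6 7 4)
  after f': (2 7 4 5)(3 6)
  after r': (1 6 5 4)

r g f' r'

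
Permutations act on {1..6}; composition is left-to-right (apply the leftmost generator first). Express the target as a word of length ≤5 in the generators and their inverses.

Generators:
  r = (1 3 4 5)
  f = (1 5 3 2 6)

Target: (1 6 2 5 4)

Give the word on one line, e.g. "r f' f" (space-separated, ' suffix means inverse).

  after f': (1 6 2 3 5)
  after r: (1 6 2 4 5 3)
  after r: (1 6 2 5 4)

f' r r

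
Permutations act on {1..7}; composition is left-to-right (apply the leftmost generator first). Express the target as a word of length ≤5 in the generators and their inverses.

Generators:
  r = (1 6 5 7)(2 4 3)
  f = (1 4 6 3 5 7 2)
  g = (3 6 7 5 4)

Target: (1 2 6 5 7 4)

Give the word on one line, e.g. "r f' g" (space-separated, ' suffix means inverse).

  after f: (1 4 6 3 5 7 2)
  after g: (1 3 4 7 2)
  after r: (1 2 6 5 7 4)

f g r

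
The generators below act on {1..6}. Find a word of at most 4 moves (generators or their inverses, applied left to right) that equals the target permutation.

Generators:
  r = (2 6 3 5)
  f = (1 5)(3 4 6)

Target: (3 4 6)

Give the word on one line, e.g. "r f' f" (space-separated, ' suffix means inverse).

  after f': (1 5)(3 6 4)
  after f': (3 4 6)

f' f'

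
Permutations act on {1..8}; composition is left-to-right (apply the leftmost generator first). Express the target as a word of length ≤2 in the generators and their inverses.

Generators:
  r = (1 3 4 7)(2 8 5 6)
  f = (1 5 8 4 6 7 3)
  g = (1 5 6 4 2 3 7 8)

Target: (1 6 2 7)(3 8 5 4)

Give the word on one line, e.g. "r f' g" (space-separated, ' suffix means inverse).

  after g: (1 5 6 4 2 3 7 8)
  after g: (1 6 2 7)(3 8 5 4)

g g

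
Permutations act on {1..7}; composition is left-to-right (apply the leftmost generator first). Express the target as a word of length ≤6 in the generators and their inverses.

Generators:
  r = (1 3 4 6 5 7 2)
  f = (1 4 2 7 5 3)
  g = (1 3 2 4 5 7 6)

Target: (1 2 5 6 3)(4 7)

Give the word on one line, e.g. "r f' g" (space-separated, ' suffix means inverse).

r' f' r g' r

  after r': (1 2 7 5 6 4 3)
  after f': (1 4 5 6)
  after r: (1 6 3 4 7 2)
  after g': (1 7 3 2 6)(4 5)
  after r: (1 2 5 6 3)(4 7)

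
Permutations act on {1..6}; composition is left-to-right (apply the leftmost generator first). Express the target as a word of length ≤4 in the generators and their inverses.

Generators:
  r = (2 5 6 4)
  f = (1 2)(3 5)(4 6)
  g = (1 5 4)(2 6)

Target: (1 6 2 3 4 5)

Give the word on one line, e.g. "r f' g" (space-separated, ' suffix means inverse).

r f' g

  after r: (2 5 6 4)
  after f': (1 2 3 5 4)
  after g: (1 6 2 3 4 5)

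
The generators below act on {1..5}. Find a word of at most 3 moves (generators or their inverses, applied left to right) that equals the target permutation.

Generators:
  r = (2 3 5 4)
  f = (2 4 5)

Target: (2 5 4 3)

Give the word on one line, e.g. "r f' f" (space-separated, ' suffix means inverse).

  after f: (2 4 5)
  after r': (2 5 4 3)

f r'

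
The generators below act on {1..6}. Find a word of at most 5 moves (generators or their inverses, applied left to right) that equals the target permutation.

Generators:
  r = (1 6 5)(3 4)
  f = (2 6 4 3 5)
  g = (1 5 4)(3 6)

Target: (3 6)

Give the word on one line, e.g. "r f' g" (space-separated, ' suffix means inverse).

  after g: (1 5 4)(3 6)
  after g: (1 4 5)
  after r': (1 3 4 6)
  after g': (1 6 4 3 5)
  after r': (3 6)

g g r' g' r'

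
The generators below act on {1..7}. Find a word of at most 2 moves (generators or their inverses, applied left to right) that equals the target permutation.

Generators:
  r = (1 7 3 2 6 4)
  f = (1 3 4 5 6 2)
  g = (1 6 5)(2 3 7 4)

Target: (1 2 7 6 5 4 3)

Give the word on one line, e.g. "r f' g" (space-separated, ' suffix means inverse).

  after g: (1 6 5)(2 3 7 4)
  after r': (1 2 7 6 5 4 3)

g r'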